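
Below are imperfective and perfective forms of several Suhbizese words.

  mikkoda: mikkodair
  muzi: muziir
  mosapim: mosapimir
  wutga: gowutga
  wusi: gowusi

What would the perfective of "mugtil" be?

mikkoda and wutga both end in -a yet inflect differently (mikkodair, gowutga), so the final letter is not what conditions the rule; the first letter is.
"mugtil" begins with m-. The stems beginning with m- (mikkoda → mikkodair, muzi → muziir, mosapim → mosapimir) add -ir.
So mugtil → mugtilir.

mugtilir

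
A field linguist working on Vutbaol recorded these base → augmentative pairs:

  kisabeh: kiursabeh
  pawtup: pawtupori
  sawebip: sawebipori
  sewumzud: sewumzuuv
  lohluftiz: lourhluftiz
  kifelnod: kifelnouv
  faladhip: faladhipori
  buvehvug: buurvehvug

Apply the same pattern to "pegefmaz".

"pegefmaz" ends in -z. The one such stem in the data (lohluftiz → lourhluftiz) inserts -ur- after the first vowel (as do buvehvug, kisabeh), so the same rule applies.
The other patterns: stems ending in -d drop the final letter and add -uv; stems ending in -p add -ori.
So pegefmaz → peurgefmaz.

peurgefmaz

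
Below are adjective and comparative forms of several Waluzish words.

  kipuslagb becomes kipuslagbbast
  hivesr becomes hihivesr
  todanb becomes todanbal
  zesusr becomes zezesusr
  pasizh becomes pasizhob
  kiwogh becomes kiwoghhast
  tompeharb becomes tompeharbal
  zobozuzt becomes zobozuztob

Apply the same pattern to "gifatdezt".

gifatdeztob

pasizh and kiwogh both end in -h yet inflect differently (pasizhob, kiwoghhast), so the final letter is not what conditions the rule; the second-to-last letter is.
"gifatdezt" has second-to-last letter 'z'. The stems whose second-to-last letter is 'z' (pasizh → pasizhob, zobozuzt → zobozuztob) add -ob.
So gifatdezt → gifatdeztob.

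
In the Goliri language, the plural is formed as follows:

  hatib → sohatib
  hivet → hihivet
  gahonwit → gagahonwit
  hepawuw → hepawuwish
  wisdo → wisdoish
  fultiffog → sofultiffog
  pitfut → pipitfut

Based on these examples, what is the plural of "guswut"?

guguswut

"guswut" ends in -t. The stems ending in -t (pitfut → pipitfut, hivet → hihivet, gahonwit → gagahonwit) repeat the first consonant+vowel as a prefix.
The other patterns: stems ending in -o or -w add -ish; stems ending in -b or -g add the prefix so-.
So guswut → guguswut.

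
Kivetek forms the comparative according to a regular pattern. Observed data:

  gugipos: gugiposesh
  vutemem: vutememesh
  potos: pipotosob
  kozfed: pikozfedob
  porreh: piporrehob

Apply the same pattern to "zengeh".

pizengehob

"zengeh" has 2 vowels. The stems with 2 vowels (porreh → piporrehob, kozfed → pikozfedob, potos → pipotosob) add pi- … -ob around the stem.
So zengeh → pizengehob.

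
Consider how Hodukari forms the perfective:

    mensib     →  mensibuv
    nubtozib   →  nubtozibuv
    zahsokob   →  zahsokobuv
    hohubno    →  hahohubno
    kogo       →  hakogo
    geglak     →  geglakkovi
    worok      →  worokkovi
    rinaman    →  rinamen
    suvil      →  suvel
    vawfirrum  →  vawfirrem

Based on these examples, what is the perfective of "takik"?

zahsokob and hohubno both have last vowel 'o' yet inflect differently (zahsokobuv, hahohubno), so the last vowel is not what conditions the rule; the final letter is.
"takik" ends in -k. The stems ending in -k (geglak → geglakkovi, worok → worokkovi) double the final consonant and add -ovi.
So takik → takikkovi.

takikkovi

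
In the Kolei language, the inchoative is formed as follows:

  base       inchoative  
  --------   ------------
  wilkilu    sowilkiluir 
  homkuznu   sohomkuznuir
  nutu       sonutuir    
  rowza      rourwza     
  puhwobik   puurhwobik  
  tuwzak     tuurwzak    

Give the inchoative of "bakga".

baurkga

nutu and rowza both have 2 vowels yet inflect differently (sonutuir, rourwza), so the number of vowels is not what conditions the rule; the final letter is.
"bakga" ends in -a. The one such stem in the data (rowza → rourwza) inserts -ur- after the first vowel (as do puhwobik, tuwzak), so the same rule applies.
The other pattern: stems ending in -u add so- … -ir around the stem.
So bakga → baurkga.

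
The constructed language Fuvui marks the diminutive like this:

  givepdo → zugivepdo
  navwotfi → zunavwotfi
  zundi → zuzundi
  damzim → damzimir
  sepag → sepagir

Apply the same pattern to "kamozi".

"kamozi" ends in a vowel. The stems ending in a vowel (givepdo → zugivepdo, zundi → zuzundi, navwotfi → zunavwotfi) add the prefix zu-.
The other pattern: stems ending in a consonant add -ir.
So kamozi → zukamozi.

zukamozi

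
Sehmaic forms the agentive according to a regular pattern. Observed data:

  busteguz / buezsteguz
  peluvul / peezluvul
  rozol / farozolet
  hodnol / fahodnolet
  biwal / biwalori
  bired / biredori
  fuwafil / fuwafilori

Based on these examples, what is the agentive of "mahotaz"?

peluvul and rozol both end in -l yet inflect differently (peezluvul, farozolet), so the final letter is not what conditions the rule; the last vowel is.
"mahotaz" has last vowel 'a'. The one such stem in the data (biwal → biwalori) adds -ori, so the same rule applies.
So mahotaz → mahotazori.

mahotazori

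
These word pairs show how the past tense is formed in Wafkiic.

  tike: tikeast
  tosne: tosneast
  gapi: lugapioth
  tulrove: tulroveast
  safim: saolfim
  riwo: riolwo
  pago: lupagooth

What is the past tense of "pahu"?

lupahuoth

pago and riwo both end in -o yet inflect differently (lupagooth, riolwo), so the final letter is not what conditions the rule; the first letter is.
"pahu" begins with p-. The one such stem in the data (pago → lupagooth) adds lu- … -oth around the stem, so the same rule applies.
The other patterns: stems beginning with t- add -ast; stems beginning with r- or s- insert -ol- after the first vowel.
So pahu → lupahuoth.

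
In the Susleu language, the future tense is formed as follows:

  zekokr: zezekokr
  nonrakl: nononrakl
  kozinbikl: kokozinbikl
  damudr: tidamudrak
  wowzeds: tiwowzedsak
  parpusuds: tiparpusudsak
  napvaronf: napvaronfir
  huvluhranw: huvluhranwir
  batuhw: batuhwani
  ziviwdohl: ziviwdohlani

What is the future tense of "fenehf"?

fenehfani

zekokr and damudr both end in -r yet inflect differently (zezekokr, tidamudrak), so the final letter is not what conditions the rule; the second-to-last letter is.
"fenehf" has second-to-last letter 'h'. The stems whose second-to-last letter is 'h' (batuhw → batuhwani, ziviwdohl → ziviwdohlani) add -ani.
The other patterns: stems whose second-to-last letter is 'k' repeat the first consonant+vowel as a prefix; stems whose second-to-last letter is 'd' add ti- … -ak around the stem; stems whose second-to-last letter is 'n' add -ir.
So fenehf → fenehfani.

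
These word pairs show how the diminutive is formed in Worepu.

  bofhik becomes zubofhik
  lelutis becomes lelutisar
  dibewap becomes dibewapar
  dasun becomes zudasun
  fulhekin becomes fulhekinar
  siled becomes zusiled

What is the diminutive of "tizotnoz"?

tizotnozar

dasun and fulhekin both end in -n yet inflect differently (zudasun, fulhekinar), so the final letter is not what conditions the rule; the number of vowels is.
"tizotnoz" has 3 vowels. The stems with 3 vowels (fulhekin → fulhekinar, lelutis → lelutisar, dibewap → dibewapar) add -ar.
So tizotnoz → tizotnozar.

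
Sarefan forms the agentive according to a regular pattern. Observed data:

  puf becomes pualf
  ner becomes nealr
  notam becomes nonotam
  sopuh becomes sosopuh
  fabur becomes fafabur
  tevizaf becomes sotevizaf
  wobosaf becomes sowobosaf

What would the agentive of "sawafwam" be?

sosawafwam

ner and fabur both end in -r yet inflect differently (nealr, fafabur), so the final letter is not what conditions the rule; the number of vowels is.
"sawafwam" has 3 vowels. The stems with 3 vowels (tevizaf → sotevizaf, wobosaf → sowobosaf) add the prefix so-.
So sawafwam → sosawafwam.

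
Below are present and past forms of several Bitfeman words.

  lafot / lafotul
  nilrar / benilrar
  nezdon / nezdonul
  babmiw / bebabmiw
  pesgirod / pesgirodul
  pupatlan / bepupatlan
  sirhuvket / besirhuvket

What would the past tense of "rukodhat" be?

"rukodhat" has last vowel 'a'. The stems whose last vowel is 'a' (pupatlan → bepupatlan, nilrar → benilrar) add the prefix be-.
So rukodhat → berukodhat.

berukodhat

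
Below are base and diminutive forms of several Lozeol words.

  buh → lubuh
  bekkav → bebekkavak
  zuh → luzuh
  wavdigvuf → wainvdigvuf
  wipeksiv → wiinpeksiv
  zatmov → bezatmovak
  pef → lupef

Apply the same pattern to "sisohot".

zatmov and wipeksiv both end in -v yet inflect differently (bezatmovak, wiinpeksiv), so the final letter is not what conditions the rule; the number of vowels is.
"sisohot" has 3 vowels. The stems with 3 vowels (wipeksiv → wiinpeksiv, wavdigvuf → wainvdigvuf) insert -in- after the first vowel.
The other patterns: stems with 1 vowel add the prefix lu-; stems with 2 vowels add be- … -ak around the stem.
So sisohot → siinsohot.

siinsohot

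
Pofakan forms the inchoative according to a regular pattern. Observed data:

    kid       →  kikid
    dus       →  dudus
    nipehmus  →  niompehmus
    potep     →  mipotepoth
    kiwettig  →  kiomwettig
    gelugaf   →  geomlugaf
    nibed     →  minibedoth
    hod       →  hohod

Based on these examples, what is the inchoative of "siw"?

sisiw

"siw" has 1 vowel. The stems with 1 vowel (hod → hohod, kid → kikid, dus → dudus) repeat the first consonant+vowel as a prefix.
The other patterns: stems with 2 vowels add mi- … -oth around the stem; stems with 3 vowels insert -om- after the first vowel.
So siw → sisiw.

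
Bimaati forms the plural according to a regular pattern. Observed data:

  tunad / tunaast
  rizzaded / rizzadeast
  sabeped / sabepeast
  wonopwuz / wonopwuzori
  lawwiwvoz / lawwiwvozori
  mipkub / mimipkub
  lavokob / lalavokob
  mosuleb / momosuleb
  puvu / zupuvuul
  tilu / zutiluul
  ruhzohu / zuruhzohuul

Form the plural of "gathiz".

wonopwuz and mipkub both have last vowel 'u' yet inflect differently (wonopwuzori, mimipkub), so the last vowel is not what conditions the rule; the final letter is.
"gathiz" ends in -z. The stems ending in -z (wonopwuz → wonopwuzori, lawwiwvoz → lawwiwvozori) add -ori.
The other patterns: stems ending in -d drop the final letter and add -ast; stems ending in -b repeat the first consonant+vowel as a prefix; stems ending in -u add zu- … -ul around the stem.
So gathiz → gathizori.

gathizori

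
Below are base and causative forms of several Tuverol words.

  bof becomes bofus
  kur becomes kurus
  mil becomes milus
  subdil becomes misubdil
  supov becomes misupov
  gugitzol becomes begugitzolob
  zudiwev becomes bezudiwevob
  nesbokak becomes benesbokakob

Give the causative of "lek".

lekus

mil and subdil both end in -l yet inflect differently (milus, misubdil), so the final letter is not what conditions the rule; the number of vowels is.
"lek" has 1 vowel. The stems with 1 vowel (bof → bofus, kur → kurus, mil → milus) add -us.
The other patterns: stems with 2 vowels add the prefix mi-; stems with 3 vowels add be- … -ob around the stem.
So lek → lekus.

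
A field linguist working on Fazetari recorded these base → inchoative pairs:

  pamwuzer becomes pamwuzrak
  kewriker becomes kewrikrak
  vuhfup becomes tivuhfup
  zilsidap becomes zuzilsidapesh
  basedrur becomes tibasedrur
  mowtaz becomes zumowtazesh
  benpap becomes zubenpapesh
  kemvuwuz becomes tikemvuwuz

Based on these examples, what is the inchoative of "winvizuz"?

tiwinvizuz

mowtaz and kemvuwuz both end in -z yet inflect differently (zumowtazesh, tikemvuwuz), so the final letter is not what conditions the rule; the last vowel is.
"winvizuz" has last vowel 'u'. The stems whose last vowel is 'u' (kemvuwuz → tikemvuwuz, basedrur → tibasedrur, vuhfup → tivuhfup) add the prefix ti-.
So winvizuz → tiwinvizuz.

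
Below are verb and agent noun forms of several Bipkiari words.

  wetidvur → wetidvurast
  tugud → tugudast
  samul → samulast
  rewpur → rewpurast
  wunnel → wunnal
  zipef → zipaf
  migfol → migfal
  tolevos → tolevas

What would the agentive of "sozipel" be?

samul and wunnel both end in -l yet inflect differently (samulast, wunnal), so the final letter is not what conditions the rule; the last vowel is.
"sozipel" has last vowel 'e'. The stems whose last vowel is 'e' (wunnel → wunnal, zipef → zipaf) change the last vowel to 'a'.
The other pattern: stems whose last vowel is 'u' add -ast.
So sozipel → sozipal.

sozipal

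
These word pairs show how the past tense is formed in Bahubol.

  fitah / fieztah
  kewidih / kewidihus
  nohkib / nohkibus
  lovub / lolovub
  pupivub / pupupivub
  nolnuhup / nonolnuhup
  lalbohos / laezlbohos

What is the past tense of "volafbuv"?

lovub and nohkib both end in -b yet inflect differently (lolovub, nohkibus), so the final letter is not what conditions the rule; the last vowel is.
"volafbuv" has last vowel 'u'. The stems whose last vowel is 'u' (lovub → lolovub, pupivub → pupupivub, nolnuhup → nonolnuhup) repeat the first consonant+vowel as a prefix.
So volafbuv → vovolafbuv.

vovolafbuv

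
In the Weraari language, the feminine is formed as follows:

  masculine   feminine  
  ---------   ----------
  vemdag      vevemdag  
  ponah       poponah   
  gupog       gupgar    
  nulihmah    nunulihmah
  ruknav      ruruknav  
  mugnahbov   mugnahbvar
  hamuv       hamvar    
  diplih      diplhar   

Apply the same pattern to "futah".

ruknav and mugnahbov both end in -v yet inflect differently (ruruknav, mugnahbvar), so the final letter is not what conditions the rule; the last vowel is.
"futah" has last vowel 'a'. The stems whose last vowel is 'a' (ruknav → ruruknav, vemdag → vevemdag, nulihmah → nunulihmah) repeat the first consonant+vowel as a prefix.
So futah → fufutah.

fufutah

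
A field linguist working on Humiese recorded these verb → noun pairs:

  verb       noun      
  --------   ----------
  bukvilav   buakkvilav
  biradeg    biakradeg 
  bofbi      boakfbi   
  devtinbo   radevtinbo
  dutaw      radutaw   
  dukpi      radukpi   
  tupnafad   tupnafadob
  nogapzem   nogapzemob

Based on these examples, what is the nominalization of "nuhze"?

nuhzeob

bofbi and dukpi both end in -i yet inflect differently (boakfbi, radukpi), so the final letter is not what conditions the rule; the first letter is.
"nuhze" begins with n-. The one such stem in the data (nogapzem → nogapzemob) adds -ob, so the same rule applies.
So nuhze → nuhzeob.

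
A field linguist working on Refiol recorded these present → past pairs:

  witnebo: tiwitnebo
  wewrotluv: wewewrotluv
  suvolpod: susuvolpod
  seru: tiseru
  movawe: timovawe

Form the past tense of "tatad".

tatatad

"tatad" ends in a consonant. The stems ending in a consonant (suvolpod → susuvolpod, wewrotluv → wewewrotluv) repeat the first consonant+vowel as a prefix.
So tatad → tatatad.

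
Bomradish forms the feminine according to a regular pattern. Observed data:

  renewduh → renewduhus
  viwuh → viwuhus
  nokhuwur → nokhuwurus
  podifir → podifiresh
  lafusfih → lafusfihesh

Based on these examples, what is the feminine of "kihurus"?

kihurusus

nokhuwur and podifir both end in -r yet inflect differently (nokhuwurus, podifiresh), so the final letter is not what conditions the rule; the last vowel is.
"kihurus" has last vowel 'u'. The stems whose last vowel is 'u' (renewduh → renewduhus, viwuh → viwuhus, nokhuwur → nokhuwurus) add -us.
The other pattern: stems whose last vowel is 'i' add -esh.
So kihurus → kihurusus.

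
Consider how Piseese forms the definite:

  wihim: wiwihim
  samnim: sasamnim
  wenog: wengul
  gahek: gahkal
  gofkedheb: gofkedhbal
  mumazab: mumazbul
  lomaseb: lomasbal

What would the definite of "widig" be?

wiwidig

gofkedheb and mumazab both end in -b yet inflect differently (gofkedhbal, mumazbul), so the final letter is not what conditions the rule; the last vowel is.
"widig" has last vowel 'i'. The stems whose last vowel is 'i' (wihim → wiwihim, samnim → sasamnim) repeat the first consonant+vowel as a prefix.
So widig → wiwidig.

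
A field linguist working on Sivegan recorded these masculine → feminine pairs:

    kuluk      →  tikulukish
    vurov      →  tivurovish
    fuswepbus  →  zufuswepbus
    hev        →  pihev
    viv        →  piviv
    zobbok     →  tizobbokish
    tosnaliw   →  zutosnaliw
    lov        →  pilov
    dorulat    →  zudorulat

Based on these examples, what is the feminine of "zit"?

pizit

"zit" has 1 vowel. The stems with 1 vowel (lov → pilov, viv → piviv, hev → pihev) add the prefix pi-.
The other patterns: stems with 2 vowels add ti- … -ish around the stem; stems with 3 vowels add the prefix zu-.
So zit → pizit.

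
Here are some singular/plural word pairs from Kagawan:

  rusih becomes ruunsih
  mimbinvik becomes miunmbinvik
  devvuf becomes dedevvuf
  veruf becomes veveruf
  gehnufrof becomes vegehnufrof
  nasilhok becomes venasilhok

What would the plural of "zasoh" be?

vezasoh

mimbinvik and nasilhok both end in -k yet inflect differently (miunmbinvik, venasilhok), so the final letter is not what conditions the rule; the last vowel is.
"zasoh" has last vowel 'o'. The stems whose last vowel is 'o' (nasilhok → venasilhok, gehnufrof → vegehnufrof) add the prefix ve-.
The other patterns: stems whose last vowel is 'i' insert -un- after the first vowel; stems whose last vowel is 'u' repeat the first consonant+vowel as a prefix.
So zasoh → vezasoh.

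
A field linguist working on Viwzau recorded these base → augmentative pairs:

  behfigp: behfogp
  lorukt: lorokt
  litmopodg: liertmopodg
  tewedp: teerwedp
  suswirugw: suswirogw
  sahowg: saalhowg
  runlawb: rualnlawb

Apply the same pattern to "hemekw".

hemokw

litmopodg and sahowg both end in -g yet inflect differently (liertmopodg, saalhowg), so the final letter is not what conditions the rule; the second-to-last letter is.
"hemekw" has second-to-last letter 'k'. The one such stem in the data (lorukt → lorokt) changes the last vowel to 'o' (as do suswirugw, behfigp), so the same rule applies.
So hemekw → hemokw.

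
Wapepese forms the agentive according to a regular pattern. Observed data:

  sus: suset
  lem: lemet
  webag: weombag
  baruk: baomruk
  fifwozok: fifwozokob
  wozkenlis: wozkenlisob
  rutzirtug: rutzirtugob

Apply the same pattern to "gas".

baruk and fifwozok both end in -k yet inflect differently (baomruk, fifwozokob), so the final letter is not what conditions the rule; the number of vowels is.
"gas" has 1 vowel. The stems with 1 vowel (sus → suset, lem → lemet) add -et.
The other patterns: stems with 2 vowels insert -om- after the first vowel; stems with 3 vowels add -ob.
So gas → gaset.

gaset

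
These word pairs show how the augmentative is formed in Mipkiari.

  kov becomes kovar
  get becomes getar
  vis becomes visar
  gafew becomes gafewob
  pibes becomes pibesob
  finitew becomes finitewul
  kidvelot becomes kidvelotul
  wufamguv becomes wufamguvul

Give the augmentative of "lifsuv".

vis and pibes both end in -s yet inflect differently (visar, pibesob), so the final letter is not what conditions the rule; the number of vowels is.
"lifsuv" has 2 vowels. The stems with 2 vowels (gafew → gafewob, pibes → pibesob) add -ob.
The other patterns: stems with 1 vowel add -ar; stems with 3 vowels add -ul.
So lifsuv → lifsuvob.

lifsuvob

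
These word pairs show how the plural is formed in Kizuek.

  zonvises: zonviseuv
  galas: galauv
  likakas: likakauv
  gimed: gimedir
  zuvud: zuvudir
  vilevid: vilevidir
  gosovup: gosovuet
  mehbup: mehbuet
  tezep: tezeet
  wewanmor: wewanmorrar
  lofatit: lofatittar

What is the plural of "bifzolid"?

zonvises and gimed both have last vowel 'e' yet inflect differently (zonviseuv, gimedir), so the last vowel is not what conditions the rule; the final letter is.
"bifzolid" ends in -d. The stems ending in -d (gimed → gimedir, zuvud → zuvudir, vilevid → vilevidir) add -ir.
So bifzolid → bifzolidir.

bifzolidir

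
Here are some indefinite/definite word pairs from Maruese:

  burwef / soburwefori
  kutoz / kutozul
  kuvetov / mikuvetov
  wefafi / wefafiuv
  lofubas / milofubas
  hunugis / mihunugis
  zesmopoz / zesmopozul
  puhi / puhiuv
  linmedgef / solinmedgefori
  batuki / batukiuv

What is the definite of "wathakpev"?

miwathakpev

kutoz and kuvetov both have last vowel 'o' yet inflect differently (kutozul, mikuvetov), so the last vowel is not what conditions the rule; the final letter is.
"wathakpev" ends in -v. The one such stem in the data (kuvetov → mikuvetov) adds the prefix mi-, so the same rule applies.
The other patterns: stems ending in -i add -uv; stems ending in -z add -ul; stems ending in -f add so- … -ori around the stem.
So wathakpev → miwathakpev.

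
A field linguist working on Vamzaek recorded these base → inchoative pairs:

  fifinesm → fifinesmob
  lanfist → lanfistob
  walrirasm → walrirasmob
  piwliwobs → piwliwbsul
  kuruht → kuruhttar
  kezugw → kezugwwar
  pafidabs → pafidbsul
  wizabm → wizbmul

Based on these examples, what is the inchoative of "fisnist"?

"fisnist" has second-to-last letter 's'. The stems whose second-to-last letter is 's' (fifinesm → fifinesmob, walrirasm → walrirasmob, lanfist → lanfistob) add -ob.
So fisnist → fisnistob.

fisnistob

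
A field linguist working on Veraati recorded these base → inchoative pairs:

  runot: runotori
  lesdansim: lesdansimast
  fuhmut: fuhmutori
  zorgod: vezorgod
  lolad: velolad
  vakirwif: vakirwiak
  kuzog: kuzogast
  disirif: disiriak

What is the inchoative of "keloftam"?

lesdansim and disirif both have last vowel 'i' yet inflect differently (lesdansimast, disiriak), so the last vowel is not what conditions the rule; the final letter is.
"keloftam" ends in -m. The one such stem in the data (lesdansim → lesdansimast) adds -ast, so the same rule applies.
So keloftam → keloftamast.

keloftamast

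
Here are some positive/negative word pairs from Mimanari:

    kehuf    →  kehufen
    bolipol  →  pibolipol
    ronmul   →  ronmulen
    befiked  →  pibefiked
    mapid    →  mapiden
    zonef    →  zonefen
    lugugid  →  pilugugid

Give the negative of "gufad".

befiked and mapid both end in -d yet inflect differently (pibefiked, mapiden), so the final letter is not what conditions the rule; the number of vowels is.
"gufad" has 2 vowels. The stems with 2 vowels (mapid → mapiden, ronmul → ronmulen, zonef → zonefen) add -en.
The other pattern: stems with 3 vowels add the prefix pi-.
So gufad → gufaden.

gufaden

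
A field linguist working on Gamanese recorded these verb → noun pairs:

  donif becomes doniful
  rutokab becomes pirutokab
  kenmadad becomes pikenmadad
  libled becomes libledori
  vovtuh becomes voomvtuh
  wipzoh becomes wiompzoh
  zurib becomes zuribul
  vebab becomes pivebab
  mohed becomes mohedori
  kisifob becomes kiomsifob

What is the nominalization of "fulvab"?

pifulvab

"fulvab" has last vowel 'a'. The stems whose last vowel is 'a' (kenmadad → pikenmadad, rutokab → pirutokab, vebab → pivebab) add the prefix pi-.
The other patterns: stems whose last vowel is 'i' add -ul; stems whose last vowel is 'e' add -ori; stems whose last vowel is 'o' or 'u' insert -om- after the first vowel.
So fulvab → pifulvab.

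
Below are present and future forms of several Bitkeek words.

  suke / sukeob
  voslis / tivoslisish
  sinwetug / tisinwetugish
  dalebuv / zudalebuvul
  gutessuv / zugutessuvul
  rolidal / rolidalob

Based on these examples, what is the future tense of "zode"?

zodeob

dalebuv and sinwetug both have last vowel 'u' yet inflect differently (zudalebuvul, tisinwetugish), so the last vowel is not what conditions the rule; the final letter is.
"zode" ends in -e. The one such stem in the data (suke → sukeob) adds -ob, so the same rule applies.
The other patterns: stems ending in -v add zu- … -ul around the stem; stems ending in -g or -s add ti- … -ish around the stem.
So zode → zodeob.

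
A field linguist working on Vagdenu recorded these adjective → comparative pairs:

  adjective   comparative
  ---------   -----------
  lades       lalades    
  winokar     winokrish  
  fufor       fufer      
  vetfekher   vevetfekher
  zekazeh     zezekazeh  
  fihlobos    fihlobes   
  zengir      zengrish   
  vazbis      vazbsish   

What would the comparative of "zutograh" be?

zutogrhish

vetfekher and fufor both end in -r yet inflect differently (vevetfekher, fufer), so the final letter is not what conditions the rule; the last vowel is.
"zutograh" has last vowel 'a'. The one such stem in the data (winokar → winokrish) deletes the last vowel and adds -ish (as do zengir, vazbis), so the same rule applies.
The other patterns: stems whose last vowel is 'e' repeat the first consonant+vowel as a prefix; stems whose last vowel is 'o' change the last vowel to 'e'.
So zutograh → zutogrhish.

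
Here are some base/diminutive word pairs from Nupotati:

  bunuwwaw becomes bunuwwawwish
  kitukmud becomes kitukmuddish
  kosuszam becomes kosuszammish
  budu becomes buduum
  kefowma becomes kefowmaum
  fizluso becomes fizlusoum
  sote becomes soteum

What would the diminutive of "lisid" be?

"lisid" ends in a consonant. The stems ending in a consonant (bunuwwaw → bunuwwawwish, kitukmud → kitukmuddish, kosuszam → kosuszammish) double the final consonant and add -ish.
So lisid → lisiddish.

lisiddish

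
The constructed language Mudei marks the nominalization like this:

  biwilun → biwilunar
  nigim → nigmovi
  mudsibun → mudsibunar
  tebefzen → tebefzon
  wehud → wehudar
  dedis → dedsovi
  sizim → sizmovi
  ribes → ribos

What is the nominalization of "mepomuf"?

mepomufar

tebefzen and biwilun both end in -n yet inflect differently (tebefzon, biwilunar), so the final letter is not what conditions the rule; the last vowel is.
"mepomuf" has last vowel 'u'. The stems whose last vowel is 'u' (biwilun → biwilunar, wehud → wehudar, mudsibun → mudsibunar) add -ar.
So mepomuf → mepomufar.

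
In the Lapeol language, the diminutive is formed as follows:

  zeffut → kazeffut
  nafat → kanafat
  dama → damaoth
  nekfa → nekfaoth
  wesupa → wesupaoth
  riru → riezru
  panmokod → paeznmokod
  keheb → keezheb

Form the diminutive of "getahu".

geeztahu

"getahu" ends in -u. The one such stem in the data (riru → riezru) inserts -ez- after the first vowel (as do panmokod, keheb), so the same rule applies.
The other patterns: stems ending in -t add the prefix ka-; stems ending in -a add -oth.
So getahu → geeztahu.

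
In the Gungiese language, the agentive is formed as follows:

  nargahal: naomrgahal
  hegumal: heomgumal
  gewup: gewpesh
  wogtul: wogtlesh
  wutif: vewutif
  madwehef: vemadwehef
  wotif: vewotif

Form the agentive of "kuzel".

vekuzel

"kuzel" has last vowel 'e'. The one such stem in the data (madwehef → vemadwehef) adds the prefix ve-, so the same rule applies.
So kuzel → vekuzel.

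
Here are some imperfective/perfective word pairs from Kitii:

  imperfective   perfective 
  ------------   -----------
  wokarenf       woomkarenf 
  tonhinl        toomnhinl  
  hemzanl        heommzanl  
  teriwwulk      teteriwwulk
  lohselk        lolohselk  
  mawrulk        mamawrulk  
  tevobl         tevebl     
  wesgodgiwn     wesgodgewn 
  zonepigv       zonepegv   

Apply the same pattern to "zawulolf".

zazawulolf

tonhinl and tevobl both end in -l yet inflect differently (toomnhinl, tevebl), so the final letter is not what conditions the rule; the second-to-last letter is.
"zawulolf" has second-to-last letter 'l'. The stems whose second-to-last letter is 'l' (teriwwulk → teteriwwulk, lohselk → lolohselk, mawrulk → mamawrulk) repeat the first consonant+vowel as a prefix.
The other patterns: stems whose second-to-last letter is 'n' insert -om- after the first vowel; stems whose second-to-last letter is 'b', 'g' or 'w' change the last vowel to 'e'.
So zawulolf → zazawulolf.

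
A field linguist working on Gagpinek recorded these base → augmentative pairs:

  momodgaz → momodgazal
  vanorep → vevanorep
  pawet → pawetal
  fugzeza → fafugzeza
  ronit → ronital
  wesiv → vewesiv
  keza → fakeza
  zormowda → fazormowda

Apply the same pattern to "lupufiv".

zormowda and momodgaz both have last vowel 'a' yet inflect differently (fazormowda, momodgazal), so the last vowel is not what conditions the rule; the final letter is.
"lupufiv" ends in -v. The one such stem in the data (wesiv → vewesiv) adds the prefix ve-, so the same rule applies.
The other patterns: stems ending in -a add the prefix fa-; stems ending in -t or -z add -al.
So lupufiv → velupufiv.

velupufiv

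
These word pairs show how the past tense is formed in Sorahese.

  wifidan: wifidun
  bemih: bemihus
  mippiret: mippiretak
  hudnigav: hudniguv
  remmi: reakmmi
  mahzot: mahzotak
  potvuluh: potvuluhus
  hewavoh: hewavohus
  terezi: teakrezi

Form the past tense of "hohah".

"hohah" ends in -h. The stems ending in -h (hewavoh → hewavohus, potvuluh → potvuluhus, bemih → bemihus) add -us.
The other patterns: stems ending in -t add -ak; stems ending in -i insert -ak- after the first vowel; stems ending in -n or -v change the last vowel to 'u'.
So hohah → hohahus.

hohahus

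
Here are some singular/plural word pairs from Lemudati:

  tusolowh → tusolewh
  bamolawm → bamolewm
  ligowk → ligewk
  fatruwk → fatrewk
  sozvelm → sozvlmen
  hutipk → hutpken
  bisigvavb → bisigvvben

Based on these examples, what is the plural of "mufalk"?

muflken

bamolawm and sozvelm both end in -m yet inflect differently (bamolewm, sozvlmen), so the final letter is not what conditions the rule; the second-to-last letter is.
"mufalk" has second-to-last letter 'l'. The one such stem in the data (sozvelm → sozvlmen) deletes the last vowel and adds -en (as do hutipk, bisigvavb), so the same rule applies.
The other pattern: stems whose second-to-last letter is 'w' change the last vowel to 'e'.
So mufalk → muflken.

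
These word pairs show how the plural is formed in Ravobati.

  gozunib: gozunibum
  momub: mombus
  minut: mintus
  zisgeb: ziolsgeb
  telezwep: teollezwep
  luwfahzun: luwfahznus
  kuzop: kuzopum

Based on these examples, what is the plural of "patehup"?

patehpus

momub and zisgeb both end in -b yet inflect differently (mombus, ziolsgeb), so the final letter is not what conditions the rule; the last vowel is.
"patehup" has last vowel 'u'. The stems whose last vowel is 'u' (momub → mombus, luwfahzun → luwfahznus, minut → mintus) delete the last vowel and add -us.
The other patterns: stems whose last vowel is 'e' insert -ol- after the first vowel; stems whose last vowel is 'i' or 'o' add -um.
So patehup → patehpus.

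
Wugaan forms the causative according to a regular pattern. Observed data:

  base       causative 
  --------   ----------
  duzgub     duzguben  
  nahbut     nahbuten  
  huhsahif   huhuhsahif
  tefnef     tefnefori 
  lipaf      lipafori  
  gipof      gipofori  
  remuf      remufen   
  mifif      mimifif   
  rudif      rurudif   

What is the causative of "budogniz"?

bubudogniz

huhsahif and remuf both end in -f yet inflect differently (huhuhsahif, remufen), so the final letter is not what conditions the rule; the last vowel is.
"budogniz" has last vowel 'i'. The stems whose last vowel is 'i' (huhsahif → huhuhsahif, mifif → mimifif, rudif → rurudif) repeat the first consonant+vowel as a prefix.
The other patterns: stems whose last vowel is 'u' add -en; stems whose last vowel is 'a', 'e' or 'o' add -ori.
So budogniz → bubudogniz.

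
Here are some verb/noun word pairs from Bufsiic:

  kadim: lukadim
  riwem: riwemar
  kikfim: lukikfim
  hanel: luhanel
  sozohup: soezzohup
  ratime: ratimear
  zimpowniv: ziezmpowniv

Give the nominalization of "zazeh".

riwem and kadim both end in -m yet inflect differently (riwemar, lukadim), so the final letter is not what conditions the rule; the first letter is.
"zazeh" begins with z-. The one such stem in the data (zimpowniv → ziezmpowniv) inserts -ez- after the first vowel (as does sozohup), so the same rule applies.
So zazeh → zaezzeh.

zaezzeh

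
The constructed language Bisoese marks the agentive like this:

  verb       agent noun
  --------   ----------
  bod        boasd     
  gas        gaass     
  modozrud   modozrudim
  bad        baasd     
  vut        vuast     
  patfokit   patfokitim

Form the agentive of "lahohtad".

lahohtadim

"lahohtad" has 3 vowels. The stems with 3 vowels (modozrud → modozrudim, patfokit → patfokitim) add -im.
The other pattern: stems with 1 vowel insert -as- after the first vowel.
So lahohtad → lahohtadim.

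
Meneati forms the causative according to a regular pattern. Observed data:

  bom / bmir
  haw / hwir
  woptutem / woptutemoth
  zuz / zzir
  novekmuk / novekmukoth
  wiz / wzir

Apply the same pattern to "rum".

rmir

bom and woptutem both end in -m yet inflect differently (bmir, woptutemoth), so the final letter is not what conditions the rule; the number of vowels is.
"rum" has 1 vowel. The stems with 1 vowel (zuz → zzir, bom → bmir, haw → hwir) delete the last vowel and add -ir.
The other pattern: stems with 3 vowels add -oth.
So rum → rmir.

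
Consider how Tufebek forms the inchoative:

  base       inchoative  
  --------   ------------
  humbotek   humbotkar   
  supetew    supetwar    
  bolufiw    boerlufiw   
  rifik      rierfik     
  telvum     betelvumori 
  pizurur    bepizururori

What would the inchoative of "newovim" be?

supetew and bolufiw both end in -w yet inflect differently (supetwar, boerlufiw), so the final letter is not what conditions the rule; the last vowel is.
"newovim" has last vowel 'i'. The stems whose last vowel is 'i' (bolufiw → boerlufiw, rifik → rierfik) insert -er- after the first vowel.
So newovim → neerwovim.

neerwovim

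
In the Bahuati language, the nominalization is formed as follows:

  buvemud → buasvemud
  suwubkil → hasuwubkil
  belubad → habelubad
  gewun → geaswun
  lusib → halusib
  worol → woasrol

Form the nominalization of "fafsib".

belubad and buvemud both end in -d yet inflect differently (habelubad, buasvemud), so the final letter is not what conditions the rule; the last vowel is.
"fafsib" has last vowel 'i'. The stems whose last vowel is 'i' (lusib → halusib, suwubkil → hasuwubkil) add the prefix ha-.
The other pattern: stems whose last vowel is 'o' or 'u' insert -as- after the first vowel.
So fafsib → hafafsib.

hafafsib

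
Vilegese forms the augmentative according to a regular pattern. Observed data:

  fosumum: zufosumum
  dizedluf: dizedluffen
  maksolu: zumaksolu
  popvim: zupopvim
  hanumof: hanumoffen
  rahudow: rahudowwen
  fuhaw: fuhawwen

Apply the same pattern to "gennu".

dizedluf and fosumum both have last vowel 'u' yet inflect differently (dizedluffen, zufosumum), so the last vowel is not what conditions the rule; the final letter is.
"gennu" ends in -u. The one such stem in the data (maksolu → zumaksolu) adds the prefix zu-, so the same rule applies.
The other pattern: stems ending in -f or -w double the final consonant and add -en.
So gennu → zugennu.

zugennu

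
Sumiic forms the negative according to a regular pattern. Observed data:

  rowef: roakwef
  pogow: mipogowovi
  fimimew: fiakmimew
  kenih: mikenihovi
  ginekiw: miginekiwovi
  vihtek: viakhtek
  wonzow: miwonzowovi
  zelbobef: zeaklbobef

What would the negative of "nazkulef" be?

fimimew and wonzow both end in -w yet inflect differently (fiakmimew, miwonzowovi), so the final letter is not what conditions the rule; the last vowel is.
"nazkulef" has last vowel 'e'. The stems whose last vowel is 'e' (vihtek → viakhtek, rowef → roakwef, fimimew → fiakmimew) insert -ak- after the first vowel.
The other pattern: stems whose last vowel is 'i' or 'o' add mi- … -ovi around the stem.
So nazkulef → naakzkulef.

naakzkulef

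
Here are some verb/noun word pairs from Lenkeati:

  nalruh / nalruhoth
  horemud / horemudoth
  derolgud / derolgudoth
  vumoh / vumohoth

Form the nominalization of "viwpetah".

viwpetahoth

Every pair shown (nalruh → nalruhoth, horemud → horemudoth, derolgud → derolgudoth, …) follows the same rule: add -oth.
So viwpetah → viwpetahoth.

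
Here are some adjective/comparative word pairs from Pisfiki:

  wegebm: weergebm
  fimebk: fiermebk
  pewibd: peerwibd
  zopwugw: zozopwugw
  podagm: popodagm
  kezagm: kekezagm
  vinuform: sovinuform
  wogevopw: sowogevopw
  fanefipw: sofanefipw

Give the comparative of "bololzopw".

sobololzopw

wegebm and podagm both end in -m yet inflect differently (weergebm, popodagm), so the final letter is not what conditions the rule; the second-to-last letter is.
"bololzopw" has second-to-last letter 'p'. The stems whose second-to-last letter is 'p' (wogevopw → sowogevopw, fanefipw → sofanefipw) add the prefix so-.
So bololzopw → sobololzopw.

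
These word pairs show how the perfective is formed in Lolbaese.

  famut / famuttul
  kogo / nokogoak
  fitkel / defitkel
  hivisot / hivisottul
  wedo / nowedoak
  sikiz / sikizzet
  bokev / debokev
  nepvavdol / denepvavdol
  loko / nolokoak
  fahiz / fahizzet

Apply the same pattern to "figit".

"figit" ends in -t. The stems ending in -t (famut → famuttul, hivisot → hivisottul) double the final consonant and add -ul.
The other patterns: stems ending in -l or -v add the prefix de-; stems ending in -o add no- … -ak around the stem; stems ending in -z double the final consonant and add -et.
So figit → figittul.

figittul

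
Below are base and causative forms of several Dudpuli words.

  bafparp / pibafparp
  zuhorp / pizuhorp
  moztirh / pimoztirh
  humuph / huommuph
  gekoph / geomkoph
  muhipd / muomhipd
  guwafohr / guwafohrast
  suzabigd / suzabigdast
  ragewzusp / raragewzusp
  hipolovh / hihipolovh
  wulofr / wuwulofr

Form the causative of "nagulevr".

nanagulevr

moztirh and humuph both end in -h yet inflect differently (pimoztirh, huommuph), so the final letter is not what conditions the rule; the second-to-last letter is.
"nagulevr" has second-to-last letter 'v'. The one such stem in the data (hipolovh → hihipolovh) repeats the first consonant+vowel as a prefix (as do ragewzusp, wulofr), so the same rule applies.
The other patterns: stems whose second-to-last letter is 'r' add the prefix pi-; stems whose second-to-last letter is 'p' insert -om- after the first vowel; stems whose second-to-last letter is 'g' or 'h' add -ast.
So nagulevr → nanagulevr.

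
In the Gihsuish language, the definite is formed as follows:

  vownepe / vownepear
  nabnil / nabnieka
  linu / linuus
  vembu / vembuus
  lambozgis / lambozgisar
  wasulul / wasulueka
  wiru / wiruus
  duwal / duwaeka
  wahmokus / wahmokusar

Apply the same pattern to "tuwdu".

wasulul and wiru both have last vowel 'u' yet inflect differently (wasulueka, wiruus), so the last vowel is not what conditions the rule; the final letter is.
"tuwdu" ends in -u. The stems ending in -u (wiru → wiruus, linu → linuus, vembu → vembuus) add -us.
So tuwdu → tuwduus.

tuwduus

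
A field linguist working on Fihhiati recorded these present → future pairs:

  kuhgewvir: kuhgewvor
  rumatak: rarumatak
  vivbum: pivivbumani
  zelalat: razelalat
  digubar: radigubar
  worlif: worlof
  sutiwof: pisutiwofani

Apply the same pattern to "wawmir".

wawmor

"wawmir" has last vowel 'i'. The stems whose last vowel is 'i' (kuhgewvir → kuhgewvor, worlif → worlof) change the last vowel to 'o'.
So wawmir → wawmor.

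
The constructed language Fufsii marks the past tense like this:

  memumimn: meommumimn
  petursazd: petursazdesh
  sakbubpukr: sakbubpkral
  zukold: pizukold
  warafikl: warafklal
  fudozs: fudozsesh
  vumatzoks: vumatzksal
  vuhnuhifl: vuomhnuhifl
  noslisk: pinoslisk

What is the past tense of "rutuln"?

warafikl and vuhnuhifl both end in -l yet inflect differently (warafklal, vuomhnuhifl), so the final letter is not what conditions the rule; the second-to-last letter is.
"rutuln" has second-to-last letter 'l'. The one such stem in the data (zukold → pizukold) adds the prefix pi-, so the same rule applies.
So rutuln → pirutuln.

pirutuln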